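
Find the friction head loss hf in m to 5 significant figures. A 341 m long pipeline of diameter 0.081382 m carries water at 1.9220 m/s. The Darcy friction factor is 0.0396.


Approach: apply the Darcy-Weisbach equation, hf = f*(L/D)*(v^2/(2g)).
hf = 0.0396 * (341/0.081382) * (1.9220^2 / (2*9.81))
hf = 31.241 m
Therefore the friction head loss hf = 31.241 m.


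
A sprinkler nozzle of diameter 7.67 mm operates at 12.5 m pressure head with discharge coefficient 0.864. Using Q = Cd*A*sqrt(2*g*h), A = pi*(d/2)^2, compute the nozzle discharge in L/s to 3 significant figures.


A = pi*(7.67e-3/2)^2 = 4.6204e-05 m^2
Q = 0.864 * 4.6204e-05 * sqrt(2*9.81*12.5) * 1000 = 0.625 L/s
Therefore the nozzle discharge = 0.625 L/s.


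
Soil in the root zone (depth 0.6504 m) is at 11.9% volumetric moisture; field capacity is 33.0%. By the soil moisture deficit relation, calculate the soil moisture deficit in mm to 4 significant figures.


Approach: apply the soil moisture deficit relation, SMD = (FC - theta)/100 * depth * 1000.
SMD = (33.0 - 11.9)/100 * 0.6504 * 1000 = 137.2 mm
Therefore the soil moisture deficit = 137.2 mm.


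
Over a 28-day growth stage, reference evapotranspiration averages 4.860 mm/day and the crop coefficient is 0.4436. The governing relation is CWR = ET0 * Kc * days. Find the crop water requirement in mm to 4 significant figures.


CWR = 4.860 * 0.4436 * 28 = 60.37 mm
Therefore the crop water requirement = 60.37 mm.


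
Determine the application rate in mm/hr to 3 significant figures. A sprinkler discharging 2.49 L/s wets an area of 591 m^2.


Approach: apply the application rate relation, rate = (Q/A)*3600.
rate = (2.49 / 591) * 3600 = 15.2 mm/hr
Therefore the application rate = 15.2 mm/hr.


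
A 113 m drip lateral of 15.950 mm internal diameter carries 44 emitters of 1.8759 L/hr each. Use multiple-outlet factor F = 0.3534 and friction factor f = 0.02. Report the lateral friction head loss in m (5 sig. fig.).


Approach: apply Darcy-Weisbach with the multiple-outlet F-factor, Q = n*q/(3600*1000) m^3/s; v = Q/A; hf = F*f*(L/D)*(v^2/(2g)).
Q = 44*1.8759/(3600*1000) = 2.292767e-05 m^3/s
A = pi*(15.950e-3/2)^2 = 1.998073e-04 m^2, so v = Q/A = 0.1147489 m/s
hf = 0.3534*0.02*(113/0.015950)*(0.1147489^2/(2*9.81)) = 0.033606 m
Therefore the lateral friction head loss = 0.033606 m.


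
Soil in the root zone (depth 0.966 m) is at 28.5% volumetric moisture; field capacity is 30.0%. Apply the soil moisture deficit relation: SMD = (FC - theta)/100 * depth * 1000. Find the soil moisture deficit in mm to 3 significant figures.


SMD = (30.0 - 28.5)/100 * 0.966 * 1000 = 14.5 mm
Therefore the soil moisture deficit = 14.5 mm.


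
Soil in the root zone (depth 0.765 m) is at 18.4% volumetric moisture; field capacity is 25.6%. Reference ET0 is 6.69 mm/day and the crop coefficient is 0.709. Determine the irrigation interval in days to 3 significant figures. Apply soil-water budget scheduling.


Approach: apply soil-water budget scheduling, SMD = (FC-theta)/100*depth*1000; ETc = ET0*Kc; interval = SMD/ETc.
Step 1 — soil moisture deficit:
  SMD = (25.6 - 18.4)/100 * 0.765 * 1000 = 55.080 mm
Step 2 — daily crop ET (ETc = ET0*Kc):
  ETc = 6.69 * 0.709 = 4.7432 mm/day
Step 3 — irrigation interval (SMD/ETc):
  interval = 55.080 / 4.7432 = 11.6 days
Therefore the irrigation interval = 11.6 days.


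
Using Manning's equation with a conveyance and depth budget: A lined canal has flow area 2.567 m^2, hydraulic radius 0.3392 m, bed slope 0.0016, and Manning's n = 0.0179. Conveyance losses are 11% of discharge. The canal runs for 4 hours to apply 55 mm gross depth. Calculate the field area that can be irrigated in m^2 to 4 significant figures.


Approach: apply Manning's equation with a conveyance and depth budget, Q = (1/n)*A*R^(2/3)*S^(1/2); Q_field = Q*(1-loss); Area = Q_field*t/(d/1000).
Step 1 — canal discharge (Manning's equation):
  Q = (1/0.0179) * 2.567 * 0.3392^(2/3) * 0.0016^(1/2) = 2.78999 m^3/s
Step 2 — delivered flow: Q_field = 2.78999*(1 - 11/100) = 2.48310 m^3/s
Step 3 — volume delivered: V = 2.48310 * 4*3600 = 35756.6 m^3
Step 4 — area served: A = V / (depth/1000) = 35756.6 / 0.055 = 650100 m^2
Therefore the field area that can be irrigated = 650100 m^2.


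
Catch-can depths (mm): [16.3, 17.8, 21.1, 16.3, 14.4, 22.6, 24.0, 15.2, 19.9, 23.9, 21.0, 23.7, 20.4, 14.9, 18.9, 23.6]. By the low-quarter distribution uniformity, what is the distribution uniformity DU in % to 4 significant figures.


Approach: apply the low-quarter distribution uniformity, DU = (mean of lowest quarter of readings / overall mean)*100.
sorted lowest 4 of 16: [14.4, 14.9, 15.2, 16.3] -> mean = 15.2000 mm
overall mean = 19.6250 mm
DU = (15.2000/19.6250)*100 = 77.45 %
Therefore the distribution uniformity DU = 77.45 %.


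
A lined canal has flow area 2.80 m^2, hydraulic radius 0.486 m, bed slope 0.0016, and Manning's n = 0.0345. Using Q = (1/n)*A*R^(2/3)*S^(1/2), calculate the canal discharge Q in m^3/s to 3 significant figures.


Q = (1/0.0345) * 2.80 * 0.486^(2/3) * 0.0016^(1/2) = 2.01 m^3/s
Therefore the canal discharge Q = 2.01 m^3/s.


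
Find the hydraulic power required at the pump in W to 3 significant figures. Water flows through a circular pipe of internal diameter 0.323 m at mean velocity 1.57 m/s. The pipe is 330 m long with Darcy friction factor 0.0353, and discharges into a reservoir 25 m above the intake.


Approach: apply continuity + Darcy-Weisbach + hydraulic power, Q = A*v; hf = f*(L/D)*(v^2/(2g)); H = static + hf; P = rho*g*Q*H.
Step 1 — flow rate (continuity, Q = A*v):
  A = pi*(0.323/2)^2 = 0.081940 m^2
  Q = 0.081940 * 1.57 = 0.12865 m^3/s
Step 2 — friction head loss (Darcy-Weisbach):
  hf = 0.0353 * (330/0.323) * (1.57^2 / (2*9.81))
  hf = 4.5309 m
Step 3 — total head: H = 25 + 4.5309 = 29.531 m
Step 4 — hydraulic power (P = rho*g*Q*H):
  P = 1000 * 9.81 * 0.12865 * 29.531 = 37300 W
Therefore the hydraulic power required at the pump = 37300 W.


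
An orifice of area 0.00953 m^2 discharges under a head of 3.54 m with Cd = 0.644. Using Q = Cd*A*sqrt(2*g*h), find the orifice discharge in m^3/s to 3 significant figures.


Q = 0.644 * 0.00953 * sqrt(2*9.81*3.54) = 0.0511 m^3/s
Therefore the orifice discharge = 0.0511 m^3/s.


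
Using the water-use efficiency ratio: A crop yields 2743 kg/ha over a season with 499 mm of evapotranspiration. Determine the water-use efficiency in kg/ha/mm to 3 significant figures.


Approach: apply the water-use efficiency ratio, WUE = yield/ET.
WUE = 2743 / 499 = 5.50 kg/ha/mm
Therefore the water-use efficiency = 5.50 kg/ha/mm.


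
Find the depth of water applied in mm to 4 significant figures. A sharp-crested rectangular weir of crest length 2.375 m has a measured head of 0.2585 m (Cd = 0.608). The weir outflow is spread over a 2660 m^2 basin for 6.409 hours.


Approach: apply the rectangular weir equation with a volume-to-depth conversion, Q = (2/3)*Cd*L*sqrt(2g)*H^1.5; d = Q*t/A * 1000.
Step 1 — weir discharge:
  Q = (2/3)*0.608*2.375*sqrt(2*9.81)*0.2585^1.5 = 0.560423 m^3/s
Step 2 — volume: V = 0.560423 * 6.409*3600 = 12930.3 m^3
Step 3 — depth: d = V/A * 1000 = 12930.3/2660 * 1000 = 4861 mm
Therefore the depth of water applied = 4861 mm.


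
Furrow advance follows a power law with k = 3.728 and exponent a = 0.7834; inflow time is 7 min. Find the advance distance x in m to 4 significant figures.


Approach: apply the power-law advance function, x = k*t^a.
x = 3.728 * 7^0.7834 = 17.12 m
Therefore the advance distance x = 17.12 m.


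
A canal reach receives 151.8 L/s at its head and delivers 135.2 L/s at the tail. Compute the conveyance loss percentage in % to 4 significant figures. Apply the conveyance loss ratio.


Approach: apply the conveyance loss ratio, loss% = ((Q_head - Q_tail)/Q_head)*100.
loss = ((151.8 - 135.2)/151.8)*100 = 10.94 %
Therefore the conveyance loss percentage = 10.94 %.


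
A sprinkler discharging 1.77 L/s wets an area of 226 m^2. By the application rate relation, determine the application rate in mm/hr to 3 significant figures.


Approach: apply the application rate relation, rate = (Q/A)*3600.
rate = (1.77 / 226) * 3600 = 28.2 mm/hr
Therefore the application rate = 28.2 mm/hr.


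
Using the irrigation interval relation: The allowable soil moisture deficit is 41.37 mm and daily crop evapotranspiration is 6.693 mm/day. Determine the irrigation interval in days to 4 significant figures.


Approach: apply the irrigation interval relation, interval = SMD / ETc.
interval = 41.37 / 6.693 = 6.181 days
Therefore the irrigation interval = 6.181 days.


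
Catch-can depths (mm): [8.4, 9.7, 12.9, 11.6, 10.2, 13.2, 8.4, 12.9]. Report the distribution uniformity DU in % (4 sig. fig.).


Approach: apply the low-quarter distribution uniformity, DU = (mean of lowest quarter of readings / overall mean)*100.
sorted lowest 2 of 8: [8.4, 8.4] -> mean = 8.40000 mm
overall mean = 10.9125 mm
DU = (8.40000/10.9125)*100 = 76.98 %
Therefore the distribution uniformity DU = 76.98 %.


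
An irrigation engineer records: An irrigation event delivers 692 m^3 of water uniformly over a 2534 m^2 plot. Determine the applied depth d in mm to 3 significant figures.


Approach: apply depth from volume over area, d = (V/A)*1000.
d = (692 / 2534) * 1000 = 273 mm
Therefore the applied depth d = 273 mm.


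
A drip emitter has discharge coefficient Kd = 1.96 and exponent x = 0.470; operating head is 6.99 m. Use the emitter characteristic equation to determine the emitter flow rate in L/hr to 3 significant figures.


Approach: apply the emitter characteristic equation, q = Kd * h^x.
q = 1.96 * 6.99^0.470 = 4.89 L/hr
Therefore the emitter flow rate = 4.89 L/hr.


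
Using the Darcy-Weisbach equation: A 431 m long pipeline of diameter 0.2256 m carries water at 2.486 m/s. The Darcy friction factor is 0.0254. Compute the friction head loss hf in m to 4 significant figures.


Approach: apply the Darcy-Weisbach equation, hf = f*(L/D)*(v^2/(2g)).
hf = 0.0254 * (431/0.2256) * (2.486^2 / (2*9.81))
hf = 15.29 m
Therefore the friction head loss hf = 15.29 m.


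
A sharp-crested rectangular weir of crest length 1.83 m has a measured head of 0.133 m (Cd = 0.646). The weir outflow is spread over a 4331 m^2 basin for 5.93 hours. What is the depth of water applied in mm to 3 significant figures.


Approach: apply the rectangular weir equation with a volume-to-depth conversion, Q = (2/3)*Cd*L*sqrt(2g)*H^1.5; d = Q*t/A * 1000.
Step 1 — weir discharge:
  Q = (2/3)*0.646*1.83*sqrt(2*9.81)*0.133^1.5 = 0.16932 m^3/s
Step 2 — volume: V = 0.16932 * 5.93*3600 = 3614.7 m^3
Step 3 — depth: d = V/A * 1000 = 3614.7/4331 * 1000 = 835 mm
Therefore the depth of water applied = 835 mm.


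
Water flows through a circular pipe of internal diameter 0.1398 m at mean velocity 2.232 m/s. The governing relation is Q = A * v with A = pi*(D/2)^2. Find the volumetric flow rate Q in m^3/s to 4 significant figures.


A = pi*(0.1398/2)^2 = 0.0153499 m^2
Q = 0.0153499 * 2.232 = 0.03426 m^3/s
Therefore the volumetric flow rate Q = 0.03426 m^3/s.


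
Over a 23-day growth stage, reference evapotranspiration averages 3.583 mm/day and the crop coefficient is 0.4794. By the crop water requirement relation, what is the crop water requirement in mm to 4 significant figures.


Approach: apply the crop water requirement relation, CWR = ET0 * Kc * days.
CWR = 3.583 * 0.4794 * 23 = 39.51 mm
Therefore the crop water requirement = 39.51 mm.


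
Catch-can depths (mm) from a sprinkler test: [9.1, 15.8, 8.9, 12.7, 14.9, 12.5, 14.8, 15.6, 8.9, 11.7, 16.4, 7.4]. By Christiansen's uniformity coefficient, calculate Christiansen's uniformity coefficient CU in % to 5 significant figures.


Approach: apply Christiansen's uniformity coefficient, CU = (1 - mean_abs_deviation/mean)*100.
mean = 12.39167 mm
mean |d_i - mean| = 2.659722 mm
CU = (1 - 2.659722/12.39167)*100 = 78.536 %
Therefore Christiansen's uniformity coefficient CU = 78.536 %.


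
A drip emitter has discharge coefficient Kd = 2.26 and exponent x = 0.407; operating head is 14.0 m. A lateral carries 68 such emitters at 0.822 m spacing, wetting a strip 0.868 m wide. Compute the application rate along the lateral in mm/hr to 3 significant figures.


Approach: apply the emitter equation with a lateral mass balance, q = Kd*h^x; Q = n*q; rate = Q/(n*spacing*width).
Step 1 — single emitter flow (q = Kd*h^x):
  q = 2.26 * 14.0^0.407 = 6.6158 L/hr
Step 2 — total lateral flow: Q = 68 * 6.6158 = 449.87 L/hr
Step 3 — wetted area: A = 68 * 0.822 * 0.868 = 48.518 m^2
Step 4 — application rate: Q/A = 449.87/48.518 = 9.27 mm/hr
Therefore the application rate along the lateral = 9.27 mm/hr.


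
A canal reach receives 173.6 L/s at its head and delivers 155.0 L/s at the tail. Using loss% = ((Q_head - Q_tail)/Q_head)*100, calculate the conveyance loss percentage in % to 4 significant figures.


loss = ((173.6 - 155.0)/173.6)*100 = 10.71 %
Therefore the conveyance loss percentage = 10.71 %.


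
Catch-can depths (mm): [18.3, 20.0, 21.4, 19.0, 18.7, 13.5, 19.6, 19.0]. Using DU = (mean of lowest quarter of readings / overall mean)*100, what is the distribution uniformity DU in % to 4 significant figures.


sorted lowest 2 of 8: [13.5, 18.3] -> mean = 15.9000 mm
overall mean = 18.6875 mm
DU = (15.9000/18.6875)*100 = 85.08 %
Therefore the distribution uniformity DU = 85.08 %.


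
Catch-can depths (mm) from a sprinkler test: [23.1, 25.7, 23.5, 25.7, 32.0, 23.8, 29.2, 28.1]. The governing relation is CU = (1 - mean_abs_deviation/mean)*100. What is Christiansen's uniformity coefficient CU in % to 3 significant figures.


mean = 26.387 mm
mean |d_i - mean| = 2.5344 mm
CU = (1 - 2.5344/26.387)*100 = 90.4 %
Therefore Christiansen's uniformity coefficient CU = 90.4 %.


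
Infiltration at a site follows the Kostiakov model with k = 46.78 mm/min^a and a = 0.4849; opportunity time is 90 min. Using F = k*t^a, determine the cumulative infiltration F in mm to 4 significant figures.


F = 46.78 * 90^0.4849 = 414.6 mm
Therefore the cumulative infiltration F = 414.6 mm.


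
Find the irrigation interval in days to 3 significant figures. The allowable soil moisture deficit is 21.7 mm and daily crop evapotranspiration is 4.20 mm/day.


Approach: apply the irrigation interval relation, interval = SMD / ETc.
interval = 21.7 / 4.20 = 5.17 days
Therefore the irrigation interval = 5.17 days.


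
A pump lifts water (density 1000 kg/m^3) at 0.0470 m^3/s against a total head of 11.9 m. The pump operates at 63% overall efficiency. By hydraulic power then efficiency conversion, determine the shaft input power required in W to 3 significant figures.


Approach: apply hydraulic power then efficiency conversion, P = rho*g*Q*H; P_in = P/eta.
Step 1 — hydraulic power (P = rho*g*Q*H):
  P = 1000 * 9.81 * 0.0470 * 11.9 = 5486.7 W
Step 2 — input power: P_in = P/eta = 5486.7 / 0.63 = 8710 W
Therefore the shaft input power required = 8710 W.


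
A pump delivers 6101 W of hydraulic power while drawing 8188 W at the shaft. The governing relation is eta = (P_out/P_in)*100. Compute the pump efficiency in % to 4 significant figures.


eta = (6101 / 8188) * 100 = 74.51 %
Therefore the pump efficiency = 74.51 %.


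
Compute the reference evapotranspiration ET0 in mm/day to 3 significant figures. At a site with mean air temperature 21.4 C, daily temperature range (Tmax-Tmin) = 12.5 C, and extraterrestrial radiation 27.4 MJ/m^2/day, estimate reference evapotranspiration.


Approach: apply the Hargreaves-Samani method, ET0 = 0.0023*(Tmean+17.8)*sqrt(Tmax-Tmin)*0.408*Ra.
ET0 = 0.0023*(21.4+17.8)*sqrt(12.5)*0.408*27.4 = 3.56 mm/day
Therefore the reference evapotranspiration ET0 = 3.56 mm/day.


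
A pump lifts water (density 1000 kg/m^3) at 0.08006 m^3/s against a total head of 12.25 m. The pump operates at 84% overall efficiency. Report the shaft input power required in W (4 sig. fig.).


Approach: apply hydraulic power then efficiency conversion, P = rho*g*Q*H; P_in = P/eta.
Step 1 — hydraulic power (P = rho*g*Q*H):
  P = 1000 * 9.81 * 0.08006 * 12.25 = 9621.01 W
Step 2 — input power: P_in = P/eta = 9621.01 / 0.84 = 11450 W
Therefore the shaft input power required = 11450 W.


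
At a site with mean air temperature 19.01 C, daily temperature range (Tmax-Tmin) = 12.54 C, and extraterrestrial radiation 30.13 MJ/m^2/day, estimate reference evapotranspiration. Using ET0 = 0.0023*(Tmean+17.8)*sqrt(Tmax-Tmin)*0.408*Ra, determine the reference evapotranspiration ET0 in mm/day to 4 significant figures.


ET0 = 0.0023*(19.01+17.8)*sqrt(12.54)*0.408*30.13 = 3.686 mm/day
Therefore the reference evapotranspiration ET0 = 3.686 mm/day.


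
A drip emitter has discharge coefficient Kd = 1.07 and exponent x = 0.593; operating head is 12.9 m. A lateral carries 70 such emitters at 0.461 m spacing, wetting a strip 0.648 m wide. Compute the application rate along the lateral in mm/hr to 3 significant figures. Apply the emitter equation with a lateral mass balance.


Approach: apply the emitter equation with a lateral mass balance, q = Kd*h^x; Q = n*q; rate = Q/(n*spacing*width).
Step 1 — single emitter flow (q = Kd*h^x):
  q = 1.07 * 12.9^0.593 = 4.8749 L/hr
Step 2 — total lateral flow: Q = 70 * 4.8749 = 341.24 L/hr
Step 3 — wetted area: A = 70 * 0.461 * 0.648 = 20.911 m^2
Step 4 — application rate: Q/A = 341.24/20.911 = 16.3 mm/hr
Therefore the application rate along the lateral = 16.3 mm/hr.


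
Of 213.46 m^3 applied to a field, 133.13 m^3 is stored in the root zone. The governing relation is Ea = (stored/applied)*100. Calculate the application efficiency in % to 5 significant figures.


Ea = (133.13/213.46)*100 = 62.368 %
Therefore the application efficiency = 62.368 %.


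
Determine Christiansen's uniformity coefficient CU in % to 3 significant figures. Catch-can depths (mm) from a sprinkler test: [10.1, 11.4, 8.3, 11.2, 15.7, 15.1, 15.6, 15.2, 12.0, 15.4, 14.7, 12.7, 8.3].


Approach: apply Christiansen's uniformity coefficient, CU = (1 - mean_abs_deviation/mean)*100.
mean = 12.746 mm
mean |d_i - mean| = 2.3420 mm
CU = (1 - 2.3420/12.746)*100 = 81.6 %
Therefore Christiansen's uniformity coefficient CU = 81.6 %.


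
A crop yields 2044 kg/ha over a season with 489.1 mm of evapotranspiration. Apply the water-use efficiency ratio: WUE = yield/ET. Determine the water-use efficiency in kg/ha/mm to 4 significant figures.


WUE = 2044 / 489.1 = 4.179 kg/ha/mm
Therefore the water-use efficiency = 4.179 kg/ha/mm.


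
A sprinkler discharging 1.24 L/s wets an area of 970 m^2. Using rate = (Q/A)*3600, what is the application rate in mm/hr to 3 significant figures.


rate = (1.24 / 970) * 3600 = 4.60 mm/hr
Therefore the application rate = 4.60 mm/hr.


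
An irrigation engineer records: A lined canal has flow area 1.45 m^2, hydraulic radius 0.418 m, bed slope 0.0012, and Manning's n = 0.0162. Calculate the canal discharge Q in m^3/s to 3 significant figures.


Approach: apply Manning's equation, Q = (1/n)*A*R^(2/3)*S^(1/2).
Q = (1/0.0162) * 1.45 * 0.418^(2/3) * 0.0012^(1/2) = 1.73 m^3/s
Therefore the canal discharge Q = 1.73 m^3/s.


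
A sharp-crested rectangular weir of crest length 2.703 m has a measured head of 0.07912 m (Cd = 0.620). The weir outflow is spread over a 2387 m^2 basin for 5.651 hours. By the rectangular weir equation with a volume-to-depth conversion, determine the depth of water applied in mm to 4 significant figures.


Approach: apply the rectangular weir equation with a volume-to-depth conversion, Q = (2/3)*Cd*L*sqrt(2g)*H^1.5; d = Q*t/A * 1000.
Step 1 — weir discharge:
  Q = (2/3)*0.620*2.703*sqrt(2*9.81)*0.07912^1.5 = 0.110135 m^3/s
Step 2 — volume: V = 0.110135 * 5.651*3600 = 2240.54 m^3
Step 3 — depth: d = V/A * 1000 = 2240.54/2387 * 1000 = 938.6 mm
Therefore the depth of water applied = 938.6 mm.


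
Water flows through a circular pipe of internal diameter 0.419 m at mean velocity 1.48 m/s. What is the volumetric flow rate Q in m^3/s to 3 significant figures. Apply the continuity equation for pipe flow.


Approach: apply the continuity equation for pipe flow, Q = A * v with A = pi*(D/2)^2.
A = pi*(0.419/2)^2 = 0.13789 m^2
Q = 0.13789 * 1.48 = 0.204 m^3/s
Therefore the volumetric flow rate Q = 0.204 m^3/s.


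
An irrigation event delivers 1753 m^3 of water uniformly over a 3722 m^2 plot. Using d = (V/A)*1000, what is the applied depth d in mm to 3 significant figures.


d = (1753 / 3722) * 1000 = 471 mm
Therefore the applied depth d = 471 mm.


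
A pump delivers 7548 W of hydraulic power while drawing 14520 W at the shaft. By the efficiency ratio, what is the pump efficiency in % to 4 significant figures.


Approach: apply the efficiency ratio, eta = (P_out/P_in)*100.
eta = (7548 / 14520) * 100 = 51.98 %
Therefore the pump efficiency = 51.98 %.


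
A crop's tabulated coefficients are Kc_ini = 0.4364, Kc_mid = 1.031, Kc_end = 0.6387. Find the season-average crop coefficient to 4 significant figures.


Approach: apply a simple seasonal average, Kc_avg = (Kc_ini + Kc_mid + Kc_end)/3.
Kc_avg = (0.4364 + 1.031 + 0.6387)/3 = 0.7020
Therefore the season-average crop coefficient = 0.7020.


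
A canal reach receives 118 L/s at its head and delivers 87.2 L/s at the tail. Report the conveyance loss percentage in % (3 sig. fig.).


Approach: apply the conveyance loss ratio, loss% = ((Q_head - Q_tail)/Q_head)*100.
loss = ((118 - 87.2)/118)*100 = 26.1 %
Therefore the conveyance loss percentage = 26.1 %.


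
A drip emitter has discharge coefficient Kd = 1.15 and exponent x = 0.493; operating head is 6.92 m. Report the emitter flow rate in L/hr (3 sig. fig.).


Approach: apply the emitter characteristic equation, q = Kd * h^x.
q = 1.15 * 6.92^0.493 = 2.98 L/hr
Therefore the emitter flow rate = 2.98 L/hr.


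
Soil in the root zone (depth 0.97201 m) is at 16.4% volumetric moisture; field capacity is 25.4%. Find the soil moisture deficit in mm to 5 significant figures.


Approach: apply the soil moisture deficit relation, SMD = (FC - theta)/100 * depth * 1000.
SMD = (25.4 - 16.4)/100 * 0.97201 * 1000 = 87.481 mm
Therefore the soil moisture deficit = 87.481 mm.


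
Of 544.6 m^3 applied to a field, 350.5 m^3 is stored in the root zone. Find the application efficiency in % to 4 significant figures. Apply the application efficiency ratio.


Approach: apply the application efficiency ratio, Ea = (stored/applied)*100.
Ea = (350.5/544.6)*100 = 64.36 %
Therefore the application efficiency = 64.36 %.


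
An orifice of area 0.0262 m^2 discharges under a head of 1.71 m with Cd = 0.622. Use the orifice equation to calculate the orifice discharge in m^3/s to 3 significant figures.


Approach: apply the orifice equation, Q = Cd*A*sqrt(2*g*h).
Q = 0.622 * 0.0262 * sqrt(2*9.81*1.71) = 0.0944 m^3/s
Therefore the orifice discharge = 0.0944 m^3/s.


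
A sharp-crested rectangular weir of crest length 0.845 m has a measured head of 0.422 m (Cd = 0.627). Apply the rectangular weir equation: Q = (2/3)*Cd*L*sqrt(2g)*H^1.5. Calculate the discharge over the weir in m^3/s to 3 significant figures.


Q = (2/3)*0.627*0.845*sqrt(2*9.81)*0.422^1.5 = 0.429 m^3/s
Therefore the discharge over the weir = 0.429 m^3/s.


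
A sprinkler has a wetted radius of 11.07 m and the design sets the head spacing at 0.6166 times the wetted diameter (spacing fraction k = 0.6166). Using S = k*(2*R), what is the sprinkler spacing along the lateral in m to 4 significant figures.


S = 0.6166 * (2 * 11.07) = 13.65 m
Therefore the sprinkler spacing along the lateral = 13.65 m.


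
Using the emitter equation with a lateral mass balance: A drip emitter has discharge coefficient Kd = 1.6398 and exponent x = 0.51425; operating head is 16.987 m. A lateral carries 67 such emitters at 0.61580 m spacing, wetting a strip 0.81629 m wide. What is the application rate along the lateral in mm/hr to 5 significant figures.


Approach: apply the emitter equation with a lateral mass balance, q = Kd*h^x; Q = n*q; rate = Q/(n*spacing*width).
Step 1 — single emitter flow (q = Kd*h^x):
  q = 1.6398 * 16.987^0.51425 = 7.036852 L/hr
Step 2 — total lateral flow: Q = 67 * 7.036852 = 471.4691 L/hr
Step 3 — wetted area: A = 67 * 0.61580 * 0.81629 = 33.67898 m^2
Step 4 — application rate: Q/A = 471.4691/33.67898 = 13.999 mm/hr
Therefore the application rate along the lateral = 13.999 mm/hr.


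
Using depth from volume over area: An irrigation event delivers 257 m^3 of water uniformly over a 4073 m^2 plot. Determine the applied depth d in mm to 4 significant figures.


Approach: apply depth from volume over area, d = (V/A)*1000.
d = (257 / 4073) * 1000 = 63.10 mm
Therefore the applied depth d = 63.10 mm.


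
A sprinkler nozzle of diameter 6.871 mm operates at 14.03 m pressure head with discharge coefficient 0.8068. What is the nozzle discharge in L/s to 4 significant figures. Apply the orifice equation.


Approach: apply the orifice equation, Q = Cd*A*sqrt(2*g*h), A = pi*(d/2)^2.
A = pi*(6.871e-3/2)^2 = 3.70792e-05 m^2
Q = 0.8068 * 3.70792e-05 * sqrt(2*9.81*14.03) * 1000 = 0.4963 L/s
Therefore the nozzle discharge = 0.4963 L/s.


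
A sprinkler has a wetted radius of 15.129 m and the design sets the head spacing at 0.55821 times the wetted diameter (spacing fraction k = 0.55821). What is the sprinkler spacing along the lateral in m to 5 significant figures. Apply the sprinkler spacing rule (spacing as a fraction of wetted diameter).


Approach: apply the sprinkler spacing rule (spacing as a fraction of wetted diameter), S = k*(2*R).
S = 0.55821 * (2 * 15.129) = 16.890 m
Therefore the sprinkler spacing along the lateral = 16.890 m.


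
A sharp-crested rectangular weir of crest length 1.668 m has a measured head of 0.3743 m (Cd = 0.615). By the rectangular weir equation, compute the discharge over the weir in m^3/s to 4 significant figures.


Approach: apply the rectangular weir equation, Q = (2/3)*Cd*L*sqrt(2g)*H^1.5.
Q = (2/3)*0.615*1.668*sqrt(2*9.81)*0.3743^1.5 = 0.6937 m^3/s
Therefore the discharge over the weir = 0.6937 m^3/s.


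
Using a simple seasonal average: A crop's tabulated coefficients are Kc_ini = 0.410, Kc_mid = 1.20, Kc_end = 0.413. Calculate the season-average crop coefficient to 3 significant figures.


Approach: apply a simple seasonal average, Kc_avg = (Kc_ini + Kc_mid + Kc_end)/3.
Kc_avg = (0.410 + 1.20 + 0.413)/3 = 0.674
Therefore the season-average crop coefficient = 0.674.


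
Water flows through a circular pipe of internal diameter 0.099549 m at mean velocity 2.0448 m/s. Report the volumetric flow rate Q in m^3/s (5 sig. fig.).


Approach: apply the continuity equation for pipe flow, Q = A * v with A = pi*(D/2)^2.
A = pi*(0.099549/2)^2 = 0.007783298 m^2
Q = 0.007783298 * 2.0448 = 0.015915 m^3/s
Therefore the volumetric flow rate Q = 0.015915 m^3/s.


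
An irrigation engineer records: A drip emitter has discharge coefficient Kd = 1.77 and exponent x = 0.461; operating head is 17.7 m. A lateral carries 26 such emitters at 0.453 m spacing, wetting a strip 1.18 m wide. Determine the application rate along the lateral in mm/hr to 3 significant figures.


Approach: apply the emitter equation with a lateral mass balance, q = Kd*h^x; Q = n*q; rate = Q/(n*spacing*width).
Step 1 — single emitter flow (q = Kd*h^x):
  q = 1.77 * 17.7^0.461 = 6.6572 L/hr
Step 2 — total lateral flow: Q = 26 * 6.6572 = 173.09 L/hr
Step 3 — wetted area: A = 26 * 0.453 * 1.18 = 13.898 m^2
Step 4 — application rate: Q/A = 173.09/13.898 = 12.5 mm/hr
Therefore the application rate along the lateral = 12.5 mm/hr.


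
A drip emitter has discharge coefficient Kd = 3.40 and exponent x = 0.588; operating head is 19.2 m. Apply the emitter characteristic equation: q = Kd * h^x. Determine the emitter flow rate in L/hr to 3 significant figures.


q = 3.40 * 19.2^0.588 = 19.3 L/hr
Therefore the emitter flow rate = 19.3 L/hr.


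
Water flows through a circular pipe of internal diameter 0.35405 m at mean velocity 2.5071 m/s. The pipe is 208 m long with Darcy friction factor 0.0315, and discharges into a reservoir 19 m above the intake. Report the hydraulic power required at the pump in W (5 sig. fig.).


Approach: apply continuity + Darcy-Weisbach + hydraulic power, Q = A*v; hf = f*(L/D)*(v^2/(2g)); H = static + hf; P = rho*g*Q*H.
Step 1 — flow rate (continuity, Q = A*v):
  A = pi*(0.35405/2)^2 = 0.09845076 m^2
  Q = 0.09845076 * 2.5071 = 0.2468259 m^3/s
Step 2 — friction head loss (Darcy-Weisbach):
  hf = 0.0315 * (208/0.35405) * (2.5071^2 / (2*9.81))
  hf = 5.928620 m
Step 3 — total head: H = 19 + 5.928620 = 24.92862 m
Step 4 — hydraulic power (P = rho*g*Q*H):
  P = 1000 * 9.81 * 0.2468259 * 24.92862 = 60361 W
Therefore the hydraulic power required at the pump = 60361 W.


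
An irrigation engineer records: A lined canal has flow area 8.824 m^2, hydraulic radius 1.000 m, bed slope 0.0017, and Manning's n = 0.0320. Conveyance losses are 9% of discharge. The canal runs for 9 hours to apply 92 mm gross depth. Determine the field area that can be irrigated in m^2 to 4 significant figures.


Approach: apply Manning's equation with a conveyance and depth budget, Q = (1/n)*A*R^(2/3)*S^(1/2); Q_field = Q*(1-loss); Area = Q_field*t/(d/1000).
Step 1 — canal discharge (Manning's equation):
  Q = (1/0.0320) * 8.824 * 1.000^(2/3) * 0.0017^(1/2) = 11.3695 m^3/s
Step 2 — delivered flow: Q_field = 11.3695*(1 - 9/100) = 10.3462 m^3/s
Step 3 — volume delivered: V = 10.3462 * 9*3600 = 335217 m^3
Step 4 — area served: A = V / (depth/1000) = 335217 / 0.092 = 3644000 m^2
Therefore the field area that can be irrigated = 3644000 m^2.


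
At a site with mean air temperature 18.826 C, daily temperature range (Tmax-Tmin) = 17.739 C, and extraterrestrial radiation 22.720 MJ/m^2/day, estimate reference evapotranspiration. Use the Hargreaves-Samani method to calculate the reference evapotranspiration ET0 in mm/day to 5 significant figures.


Approach: apply the Hargreaves-Samani method, ET0 = 0.0023*(Tmean+17.8)*sqrt(Tmax-Tmin)*0.408*Ra.
ET0 = 0.0023*(18.826+17.8)*sqrt(17.739)*0.408*22.720 = 3.2889 mm/day
Therefore the reference evapotranspiration ET0 = 3.2889 mm/day.


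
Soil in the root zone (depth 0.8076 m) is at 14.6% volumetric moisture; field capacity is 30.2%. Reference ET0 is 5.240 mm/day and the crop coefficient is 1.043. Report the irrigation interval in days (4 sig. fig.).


Approach: apply soil-water budget scheduling, SMD = (FC-theta)/100*depth*1000; ETc = ET0*Kc; interval = SMD/ETc.
Step 1 — soil moisture deficit:
  SMD = (30.2 - 14.6)/100 * 0.8076 * 1000 = 125.986 mm
Step 2 — daily crop ET (ETc = ET0*Kc):
  ETc = 5.240 * 1.043 = 5.46532 mm/day
Step 3 — irrigation interval (SMD/ETc):
  interval = 125.986 / 5.46532 = 23.05 days
Therefore the irrigation interval = 23.05 days.


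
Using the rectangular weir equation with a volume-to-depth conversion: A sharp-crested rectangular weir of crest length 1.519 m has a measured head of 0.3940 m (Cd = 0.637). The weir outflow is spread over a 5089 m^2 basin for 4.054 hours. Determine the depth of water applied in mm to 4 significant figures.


Approach: apply the rectangular weir equation with a volume-to-depth conversion, Q = (2/3)*Cd*L*sqrt(2g)*H^1.5; d = Q*t/A * 1000.
Step 1 — weir discharge:
  Q = (2/3)*0.637*1.519*sqrt(2*9.81)*0.3940^1.5 = 0.706643 m^3/s
Step 2 — volume: V = 0.706643 * 4.054*3600 = 10313.0 m^3
Step 3 — depth: d = V/A * 1000 = 10313.0/5089 * 1000 = 2027 mm
Therefore the depth of water applied = 2027 mm.


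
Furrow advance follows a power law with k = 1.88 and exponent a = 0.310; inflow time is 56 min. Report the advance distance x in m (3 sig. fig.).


Approach: apply the power-law advance function, x = k*t^a.
x = 1.88 * 56^0.310 = 6.55 m
Therefore the advance distance x = 6.55 m.


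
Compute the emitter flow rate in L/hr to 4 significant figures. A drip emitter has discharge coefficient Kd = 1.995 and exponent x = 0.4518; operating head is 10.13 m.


Approach: apply the emitter characteristic equation, q = Kd * h^x.
q = 1.995 * 10.13^0.4518 = 5.679 L/hr
Therefore the emitter flow rate = 5.679 L/hr.


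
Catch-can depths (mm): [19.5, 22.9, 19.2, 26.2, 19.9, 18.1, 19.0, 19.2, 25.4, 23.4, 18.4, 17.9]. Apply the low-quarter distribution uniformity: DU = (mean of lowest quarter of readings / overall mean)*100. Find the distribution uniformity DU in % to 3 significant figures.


sorted lowest 3 of 12: [17.9, 18.1, 18.4] -> mean = 18.133 mm
overall mean = 20.758 mm
DU = (18.133/20.758)*100 = 87.4 %
Therefore the distribution uniformity DU = 87.4 %.


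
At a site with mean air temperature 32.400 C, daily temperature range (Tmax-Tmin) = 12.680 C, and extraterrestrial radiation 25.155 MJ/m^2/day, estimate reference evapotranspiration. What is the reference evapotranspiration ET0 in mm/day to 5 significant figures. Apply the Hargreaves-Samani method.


Approach: apply the Hargreaves-Samani method, ET0 = 0.0023*(Tmean+17.8)*sqrt(Tmax-Tmin)*0.408*Ra.
ET0 = 0.0023*(32.400+17.8)*sqrt(12.680)*0.408*25.155 = 4.2196 mm/day
Therefore the reference evapotranspiration ET0 = 4.2196 mm/day.


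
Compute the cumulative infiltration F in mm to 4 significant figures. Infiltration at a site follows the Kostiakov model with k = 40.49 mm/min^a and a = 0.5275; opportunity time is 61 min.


Approach: apply the Kostiakov infiltration equation, F = k*t^a.
F = 40.49 * 61^0.5275 = 354.1 mm
Therefore the cumulative infiltration F = 354.1 mm.


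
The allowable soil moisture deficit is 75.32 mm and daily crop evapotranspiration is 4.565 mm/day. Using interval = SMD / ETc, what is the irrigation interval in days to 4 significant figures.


interval = 75.32 / 4.565 = 16.50 days
Therefore the irrigation interval = 16.50 days.


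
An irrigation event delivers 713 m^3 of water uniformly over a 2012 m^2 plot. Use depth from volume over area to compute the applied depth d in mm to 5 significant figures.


Approach: apply depth from volume over area, d = (V/A)*1000.
d = (713 / 2012) * 1000 = 354.37 mm
Therefore the applied depth d = 354.37 mm.


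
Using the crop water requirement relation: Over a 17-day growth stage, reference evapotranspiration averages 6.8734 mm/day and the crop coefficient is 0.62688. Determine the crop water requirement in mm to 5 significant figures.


Approach: apply the crop water requirement relation, CWR = ET0 * Kc * days.
CWR = 6.8734 * 0.62688 * 17 = 73.250 mm
Therefore the crop water requirement = 73.250 mm.


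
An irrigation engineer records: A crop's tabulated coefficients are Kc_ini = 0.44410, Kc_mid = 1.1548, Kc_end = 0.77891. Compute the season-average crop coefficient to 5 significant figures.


Approach: apply a simple seasonal average, Kc_avg = (Kc_ini + Kc_mid + Kc_end)/3.
Kc_avg = (0.44410 + 1.1548 + 0.77891)/3 = 0.79260
Therefore the season-average crop coefficient = 0.79260.


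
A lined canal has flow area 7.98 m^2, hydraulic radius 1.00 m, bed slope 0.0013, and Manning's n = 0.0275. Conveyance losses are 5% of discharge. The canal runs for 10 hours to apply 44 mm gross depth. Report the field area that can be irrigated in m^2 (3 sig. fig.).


Approach: apply Manning's equation with a conveyance and depth budget, Q = (1/n)*A*R^(2/3)*S^(1/2); Q_field = Q*(1-loss); Area = Q_field*t/(d/1000).
Step 1 — canal discharge (Manning's equation):
  Q = (1/0.0275) * 7.98 * 1.00^(2/3) * 0.0013^(1/2) = 10.463 m^3/s
Step 2 — delivered flow: Q_field = 10.463*(1 - 5/100) = 9.9395 m^3/s
Step 3 — volume delivered: V = 9.9395 * 10*3600 = 357820 m^3
Step 4 — area served: A = V / (depth/1000) = 357820 / 0.044 = 8130000 m^2
Therefore the field area that can be irrigated = 8130000 m^2.


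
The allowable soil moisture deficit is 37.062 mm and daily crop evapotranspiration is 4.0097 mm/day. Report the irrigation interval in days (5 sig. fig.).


Approach: apply the irrigation interval relation, interval = SMD / ETc.
interval = 37.062 / 4.0097 = 9.2431 days
Therefore the irrigation interval = 9.2431 days.


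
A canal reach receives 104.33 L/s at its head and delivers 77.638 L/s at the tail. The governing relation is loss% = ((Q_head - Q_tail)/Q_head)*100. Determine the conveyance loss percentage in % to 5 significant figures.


loss = ((104.33 - 77.638)/104.33)*100 = 25.584 %
Therefore the conveyance loss percentage = 25.584 %.


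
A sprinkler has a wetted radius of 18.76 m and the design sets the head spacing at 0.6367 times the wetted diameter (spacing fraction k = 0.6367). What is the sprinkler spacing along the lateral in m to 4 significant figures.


Approach: apply the sprinkler spacing rule (spacing as a fraction of wetted diameter), S = k*(2*R).
S = 0.6367 * (2 * 18.76) = 23.89 m
Therefore the sprinkler spacing along the lateral = 23.89 m.


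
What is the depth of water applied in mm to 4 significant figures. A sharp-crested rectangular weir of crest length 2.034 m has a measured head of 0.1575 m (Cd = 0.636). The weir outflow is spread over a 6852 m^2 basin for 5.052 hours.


Approach: apply the rectangular weir equation with a volume-to-depth conversion, Q = (2/3)*Cd*L*sqrt(2g)*H^1.5; d = Q*t/A * 1000.
Step 1 — weir discharge:
  Q = (2/3)*0.636*2.034*sqrt(2*9.81)*0.1575^1.5 = 0.238774 m^3/s
Step 2 — volume: V = 0.238774 * 5.052*3600 = 4342.63 m^3
Step 3 — depth: d = V/A * 1000 = 4342.63/6852 * 1000 = 633.8 mm
Therefore the depth of water applied = 633.8 mm.


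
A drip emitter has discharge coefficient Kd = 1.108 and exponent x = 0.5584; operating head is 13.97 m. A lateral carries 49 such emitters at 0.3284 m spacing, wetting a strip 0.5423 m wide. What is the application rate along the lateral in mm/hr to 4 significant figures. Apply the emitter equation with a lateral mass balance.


Approach: apply the emitter equation with a lateral mass balance, q = Kd*h^x; Q = n*q; rate = Q/(n*spacing*width).
Step 1 — single emitter flow (q = Kd*h^x):
  q = 1.108 * 13.97^0.5584 = 4.83078 L/hr
Step 2 — total lateral flow: Q = 49 * 4.83078 = 236.708 L/hr
Step 3 — wetted area: A = 49 * 0.3284 * 0.5423 = 8.72647 m^2
Step 4 — application rate: Q/A = 236.708/8.72647 = 27.13 mm/hr
Therefore the application rate along the lateral = 27.13 mm/hr.


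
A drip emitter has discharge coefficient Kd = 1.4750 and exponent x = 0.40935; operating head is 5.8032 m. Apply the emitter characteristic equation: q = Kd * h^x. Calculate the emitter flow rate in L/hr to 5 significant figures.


q = 1.4750 * 5.8032^0.40935 = 3.0297 L/hr
Therefore the emitter flow rate = 3.0297 L/hr.


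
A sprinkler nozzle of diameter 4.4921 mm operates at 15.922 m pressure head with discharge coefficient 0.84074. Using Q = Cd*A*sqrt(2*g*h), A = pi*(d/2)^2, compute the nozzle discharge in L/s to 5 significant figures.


A = pi*(4.4921e-3/2)^2 = 1.584852e-05 m^2
Q = 0.84074 * 1.584852e-05 * sqrt(2*9.81*15.922) * 1000 = 0.23550 L/s
Therefore the nozzle discharge = 0.23550 L/s.


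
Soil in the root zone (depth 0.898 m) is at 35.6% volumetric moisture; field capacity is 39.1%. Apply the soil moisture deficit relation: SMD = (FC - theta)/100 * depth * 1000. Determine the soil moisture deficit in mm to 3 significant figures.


SMD = (39.1 - 35.6)/100 * 0.898 * 1000 = 31.4 mm
Therefore the soil moisture deficit = 31.4 mm.


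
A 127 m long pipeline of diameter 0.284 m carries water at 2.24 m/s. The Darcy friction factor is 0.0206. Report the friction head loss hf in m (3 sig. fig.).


Approach: apply the Darcy-Weisbach equation, hf = f*(L/D)*(v^2/(2g)).
hf = 0.0206 * (127/0.284) * (2.24^2 / (2*9.81))
hf = 2.36 m
Therefore the friction head loss hf = 2.36 m.


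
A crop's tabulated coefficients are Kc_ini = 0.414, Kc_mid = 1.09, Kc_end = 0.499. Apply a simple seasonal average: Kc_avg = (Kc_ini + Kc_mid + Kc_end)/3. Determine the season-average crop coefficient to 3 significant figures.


Kc_avg = (0.414 + 1.09 + 0.499)/3 = 0.668
Therefore the season-average crop coefficient = 0.668.
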